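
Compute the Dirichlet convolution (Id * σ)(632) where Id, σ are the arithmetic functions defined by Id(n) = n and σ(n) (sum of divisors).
(Id * σ)(632) = 7791

Divisors of 632: [1, 2, 4, 8, 79, 158, 316, 632]. For each d | 632:
  d = 1: Id(1) · σ(632/1) = 1 · 1200 = 1200
  d = 2: Id(2) · σ(632/2) = 2 · 560 = 1120
  d = 4: Id(4) · σ(632/4) = 4 · 240 = 960
  d = 8: Id(8) · σ(632/8) = 8 · 80 = 640
  d = 79: Id(79) · σ(632/79) = 79 · 15 = 1185
  d = 158: Id(158) · σ(632/158) = 158 · 7 = 1106
  d = 316: Id(316) · σ(632/316) = 316 · 3 = 948
  d = 632: Id(632) · σ(632/632) = 632 · 1 = 632
Summing: (Id * σ)(632) = 1200 + 1120 + 960 + 640 + 1185 + 1106 + 948 + 632 = 7791.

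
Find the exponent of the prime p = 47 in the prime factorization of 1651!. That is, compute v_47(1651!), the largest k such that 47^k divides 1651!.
v_47(1651!) = 35

Legendre's formula: v_p(n!) = Σ_{k ≥ 1} ⌊n / p^k⌋. For p = 47, n = 1651, the terms are:
  ⌊1651/47^1⌋ = ⌊1651/47⌋ = 35
(the next term ⌊1651/47^2⌋ = 0, terminating the sum). Summing: v_47(1651!) = 35 = 35.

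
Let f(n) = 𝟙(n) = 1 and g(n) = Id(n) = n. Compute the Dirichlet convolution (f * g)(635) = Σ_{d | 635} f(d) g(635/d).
(𝟙 * Id)(635) = 768

Divisors of 635: [1, 5, 127, 635]. For each d | 635:
  d = 1: 𝟙(1) · Id(635/1) = 1 · 635 = 635
  d = 5: 𝟙(5) · Id(635/5) = 1 · 127 = 127
  d = 127: 𝟙(127) · Id(635/127) = 1 · 5 = 5
  d = 635: 𝟙(635) · Id(635/635) = 1 · 1 = 1
Summing: (𝟙 * Id)(635) = 635 + 127 + 5 + 1 = 768.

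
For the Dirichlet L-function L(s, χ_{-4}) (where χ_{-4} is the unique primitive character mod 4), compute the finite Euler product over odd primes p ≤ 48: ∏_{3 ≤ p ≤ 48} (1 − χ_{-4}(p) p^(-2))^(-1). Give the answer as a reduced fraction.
∏ = 114726379539814929565547/125247697987829760000000

The odd primes p ≤ 48 are [3, 5, 7, 11, 13, 17, 19, 23, 29, 31, 37, 41, 43, 47]. For each, χ(p) = 1 if p ≡ 1 mod 4, χ(p) = −1 if p ≡ 3 mod 4. Taking (1 − χ(p)/p^2)^(-1) = p^2/(p^2 − χ(p)): (1 − (-1)/3^2)^(-1) · (1 − (1)/5^2)^(-1) · (1 − (-1)/7^2)^(-1) · (1 − (-1)/11^2)^(-1) · (1 − (1)/13^2)^(-1) · (1 − (1)/17^2)^(-1) · (1 − (-1)/19^2)^(-1) · (1 − (-1)/23^2)^(-1) · (1 − (1)/29^2)^(-1) · (1 − (-1)/31^2)^(-1) · (1 − (1)/37^2)^(-1) · (1 − (1)/41^2)^(-1) · (1 − (-1)/43^2)^(-1) · (1 − (-1)/47^2)^(-1) = 114726379539814929565547/125247697987829760000000.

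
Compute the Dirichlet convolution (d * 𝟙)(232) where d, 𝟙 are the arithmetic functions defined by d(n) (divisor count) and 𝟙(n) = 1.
(d * 𝟙)(232) = 30

Divisors of 232: [1, 2, 4, 8, 29, 58, 116, 232]. For each d | 232:
  d = 1: d(1) · 𝟙(232/1) = 1 · 1 = 1
  d = 2: d(2) · 𝟙(232/2) = 2 · 1 = 2
  d = 4: d(4) · 𝟙(232/4) = 3 · 1 = 3
  d = 8: d(8) · 𝟙(232/8) = 4 · 1 = 4
  d = 29: d(29) · 𝟙(232/29) = 2 · 1 = 2
  d = 58: d(58) · 𝟙(232/58) = 4 · 1 = 4
  d = 116: d(116) · 𝟙(232/116) = 6 · 1 = 6
  d = 232: d(232) · 𝟙(232/232) = 8 · 1 = 8
Summing: (d * 𝟙)(232) = 1 + 2 + 3 + 4 + 2 + 4 + 6 + 8 = 30.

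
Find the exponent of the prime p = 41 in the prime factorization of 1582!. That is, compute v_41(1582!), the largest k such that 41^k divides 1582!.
v_41(1582!) = 38

Legendre's formula: v_p(n!) = Σ_{k ≥ 1} ⌊n / p^k⌋. For p = 41, n = 1582, the terms are:
  ⌊1582/41^1⌋ = ⌊1582/41⌋ = 38
(the next term ⌊1582/41^2⌋ = 0, terminating the sum). Summing: v_41(1582!) = 38 = 38.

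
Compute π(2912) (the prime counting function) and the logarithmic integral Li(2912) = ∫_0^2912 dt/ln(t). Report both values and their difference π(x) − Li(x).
π(2912) = 421;  Li(2912) ≈ 431.75;  π(x) − Li(x) ≈ -10.75.

Direct count of primes ≤ 2912 gives π(2912) = 421. Numerical evaluation of the logarithmic integral gives Li(2912) ≈ 431.75. The difference π(x) − Li(x) ≈ -10.75 is typically negative for small/moderate x (Li(x) overestimates), though Littlewood's theorem shows this sign changes infinitely often.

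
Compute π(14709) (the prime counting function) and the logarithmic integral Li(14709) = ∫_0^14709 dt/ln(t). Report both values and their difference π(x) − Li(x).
π(14709) = 1720;  Li(14709) ≈ 1746.33;  π(x) − Li(x) ≈ -26.33.

Direct count of primes ≤ 14709 gives π(14709) = 1720. Numerical evaluation of the logarithmic integral gives Li(14709) ≈ 1746.33. The difference π(x) − Li(x) ≈ -26.33 is typically negative for small/moderate x (Li(x) overestimates), though Littlewood's theorem shows this sign changes infinitely often.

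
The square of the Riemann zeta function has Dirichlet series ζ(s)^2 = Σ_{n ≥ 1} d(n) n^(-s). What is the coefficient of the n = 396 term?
d(396) = 18

ζ(s)^2 = (Σ 1/m^s)(Σ 1/k^s). The coefficient of 1/n^s in the product is the number of ordered pairs (m, k) with mk = n, which equals d(n). For n = 396, divisors are [1, 2, 3, 4, 6, 9, 11, 12, 18, 22, 33, 36, 44, 66, 99, 132, 198, 396], so d(396) = 18.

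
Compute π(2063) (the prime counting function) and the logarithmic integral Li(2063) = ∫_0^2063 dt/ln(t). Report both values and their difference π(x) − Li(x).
π(2063) = 311;  Li(2063) ≈ 323.08;  π(x) − Li(x) ≈ -12.08.

Direct count of primes ≤ 2063 gives π(2063) = 311. Numerical evaluation of the logarithmic integral gives Li(2063) ≈ 323.08. The difference π(x) − Li(x) ≈ -12.08 is typically negative for small/moderate x (Li(x) overestimates), though Littlewood's theorem shows this sign changes infinitely often.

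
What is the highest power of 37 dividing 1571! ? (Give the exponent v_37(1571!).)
v_37(1571!) = 43

Legendre's formula: v_p(n!) = Σ_{k ≥ 1} ⌊n / p^k⌋. For p = 37, n = 1571, the terms are:
  ⌊1571/37^1⌋ = ⌊1571/37⌋ = 42
  ⌊1571/37^2⌋ = ⌊1571/1369⌋ = 1
(the next term ⌊1571/37^3⌋ = 0, terminating the sum). Summing: v_37(1571!) = 42 + 1 = 43.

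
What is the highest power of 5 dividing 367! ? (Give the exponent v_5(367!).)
v_5(367!) = 89

Legendre's formula: v_p(n!) = Σ_{k ≥ 1} ⌊n / p^k⌋. For p = 5, n = 367, the terms are:
  ⌊367/5^1⌋ = ⌊367/5⌋ = 73
  ⌊367/5^2⌋ = ⌊367/25⌋ = 14
  ⌊367/5^3⌋ = ⌊367/125⌋ = 2
(the next term ⌊367/5^4⌋ = 0, terminating the sum). Summing: v_5(367!) = 73 + 14 + 2 = 89.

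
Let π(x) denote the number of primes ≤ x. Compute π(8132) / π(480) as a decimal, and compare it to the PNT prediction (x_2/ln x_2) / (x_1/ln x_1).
π(8132)/π(480) = 1022/92 ≈ 11.1087;  PNT prediction ≈ 11.6170.

π(480) = 92 and π(8132) = 1022, so π(8132)/π(480) ≈ 11.1087. The PNT-predicted ratio is (8132/ln(8132)) / (480/ln(480)) ≈ 11.6170. The two agree to within a few percent, as expected.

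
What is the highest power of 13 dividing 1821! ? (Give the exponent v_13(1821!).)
v_13(1821!) = 150

Legendre's formula: v_p(n!) = Σ_{k ≥ 1} ⌊n / p^k⌋. For p = 13, n = 1821, the terms are:
  ⌊1821/13^1⌋ = ⌊1821/13⌋ = 140
  ⌊1821/13^2⌋ = ⌊1821/169⌋ = 10
(the next term ⌊1821/13^3⌋ = 0, terminating the sum). Summing: v_13(1821!) = 140 + 10 = 150.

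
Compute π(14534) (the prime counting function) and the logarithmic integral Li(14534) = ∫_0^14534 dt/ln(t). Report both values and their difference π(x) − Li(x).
π(14534) = 1701;  Li(14534) ≈ 1728.08;  π(x) − Li(x) ≈ -27.08.

Direct count of primes ≤ 14534 gives π(14534) = 1701. Numerical evaluation of the logarithmic integral gives Li(14534) ≈ 1728.08. The difference π(x) − Li(x) ≈ -27.08 is typically negative for small/moderate x (Li(x) overestimates), though Littlewood's theorem shows this sign changes infinitely often.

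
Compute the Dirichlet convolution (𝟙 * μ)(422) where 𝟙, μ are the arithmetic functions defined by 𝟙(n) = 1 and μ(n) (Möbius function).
(𝟙 * μ)(422) = 0

Divisors of 422: [1, 2, 211, 422]. For each d | 422:
  d = 1: 𝟙(1) · μ(422/1) = 1 · 1 = 1
  d = 2: 𝟙(2) · μ(422/2) = 1 · -1 = -1
  d = 211: 𝟙(211) · μ(422/211) = 1 · -1 = -1
  d = 422: 𝟙(422) · μ(422/422) = 1 · 1 = 1
Summing: (𝟙 * μ)(422) = 1 + -1 + -1 + 1 = 0.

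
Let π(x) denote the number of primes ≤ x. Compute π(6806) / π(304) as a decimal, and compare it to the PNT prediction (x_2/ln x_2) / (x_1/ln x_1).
π(6806)/π(304) = 876/62 ≈ 14.1290;  PNT prediction ≈ 14.5026.

π(304) = 62 and π(6806) = 876, so π(6806)/π(304) ≈ 14.1290. The PNT-predicted ratio is (6806/ln(6806)) / (304/ln(304)) ≈ 14.5026. The two agree to within a few percent, as expected.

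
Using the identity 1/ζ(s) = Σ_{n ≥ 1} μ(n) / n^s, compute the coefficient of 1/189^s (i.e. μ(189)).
μ(189) = 0

Factor n = 189 = 3^3 · 7. μ(n) = 0 if any exponent ≥ 2 (not squarefree); otherwise μ(n) = (−1)^{ω(n)} where ω(n) is the number of distinct prime factors. Applying: μ(189) = 0.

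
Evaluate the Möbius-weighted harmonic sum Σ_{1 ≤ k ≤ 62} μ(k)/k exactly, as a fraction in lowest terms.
Σ μ(k)/k = 1874648830674470878723/117288381359406970983270

Values of μ(k) for 1 ≤ k ≤ 62: μ(1) = 1, μ(2) = -1, μ(3) = -1, μ(5) = -1, μ(6) = 1, μ(7) = -1, μ(10) = 1, μ(11) = -1, μ(13) = -1, μ(14) = 1, μ(15) = 1, μ(17) = -1, μ(19) = -1, μ(21) = 1, μ(22) = 1, μ(23) = -1, μ(26) = 1, μ(29) = -1, μ(30) = -1, μ(31) = -1, μ(33) = 1, μ(34) = 1, μ(35) = 1, μ(37) = -1, μ(38) = 1, μ(39) = 1, μ(41) = -1, μ(42) = -1, μ(43) = -1, μ(46) = 1, μ(47) = -1, μ(51) = 1, μ(53) = -1, μ(55) = 1, μ(57) = 1, μ(58) = 1, μ(59) = -1, μ(61) = -1, μ(62) = 1, with μ = 0 on non-squarefree integers. Summing μ(k)/k for k where μ(k) ≠ 0 gives 1874648830674470878723/117288381359406970983270 ≈ 0.0160. (PNT ⟺ this sum → 0 as n → ∞.)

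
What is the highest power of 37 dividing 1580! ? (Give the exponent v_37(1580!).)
v_37(1580!) = 43

Legendre's formula: v_p(n!) = Σ_{k ≥ 1} ⌊n / p^k⌋. For p = 37, n = 1580, the terms are:
  ⌊1580/37^1⌋ = ⌊1580/37⌋ = 42
  ⌊1580/37^2⌋ = ⌊1580/1369⌋ = 1
(the next term ⌊1580/37^3⌋ = 0, terminating the sum). Summing: v_37(1580!) = 42 + 1 = 43.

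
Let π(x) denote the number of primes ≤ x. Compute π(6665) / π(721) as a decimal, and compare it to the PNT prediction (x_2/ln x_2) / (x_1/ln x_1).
π(6665)/π(721) = 859/128 ≈ 6.7109;  PNT prediction ≈ 6.9091.

π(721) = 128 and π(6665) = 859, so π(6665)/π(721) ≈ 6.7109. The PNT-predicted ratio is (6665/ln(6665)) / (721/ln(721)) ≈ 6.9091. The two agree to within a few percent, as expected.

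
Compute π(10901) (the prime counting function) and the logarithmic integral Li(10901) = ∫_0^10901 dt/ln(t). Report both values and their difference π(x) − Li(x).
π(10901) = 1325;  Li(10901) ≈ 1343.50;  π(x) − Li(x) ≈ -18.50.

Direct count of primes ≤ 10901 gives π(10901) = 1325. Numerical evaluation of the logarithmic integral gives Li(10901) ≈ 1343.50. The difference π(x) − Li(x) ≈ -18.50 is typically negative for small/moderate x (Li(x) overestimates), though Littlewood's theorem shows this sign changes infinitely often.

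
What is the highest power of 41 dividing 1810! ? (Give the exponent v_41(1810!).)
v_41(1810!) = 45

Legendre's formula: v_p(n!) = Σ_{k ≥ 1} ⌊n / p^k⌋. For p = 41, n = 1810, the terms are:
  ⌊1810/41^1⌋ = ⌊1810/41⌋ = 44
  ⌊1810/41^2⌋ = ⌊1810/1681⌋ = 1
(the next term ⌊1810/41^3⌋ = 0, terminating the sum). Summing: v_41(1810!) = 44 + 1 = 45.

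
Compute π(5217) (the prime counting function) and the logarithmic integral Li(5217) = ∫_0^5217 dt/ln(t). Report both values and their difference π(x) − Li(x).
π(5217) = 693;  Li(5217) ≈ 709.69;  π(x) − Li(x) ≈ -16.69.

Direct count of primes ≤ 5217 gives π(5217) = 693. Numerical evaluation of the logarithmic integral gives Li(5217) ≈ 709.69. The difference π(x) − Li(x) ≈ -16.69 is typically negative for small/moderate x (Li(x) overestimates), though Littlewood's theorem shows this sign changes infinitely often.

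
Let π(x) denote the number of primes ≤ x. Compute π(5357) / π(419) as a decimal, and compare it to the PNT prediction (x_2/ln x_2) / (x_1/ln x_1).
π(5357)/π(419) = 708/81 ≈ 8.7407;  PNT prediction ≈ 8.9907.

π(419) = 81 and π(5357) = 708, so π(5357)/π(419) ≈ 8.7407. The PNT-predicted ratio is (5357/ln(5357)) / (419/ln(419)) ≈ 8.9907. The two agree to within a few percent, as expected.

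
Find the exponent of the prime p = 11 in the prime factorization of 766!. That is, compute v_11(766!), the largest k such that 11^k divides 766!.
v_11(766!) = 75

Legendre's formula: v_p(n!) = Σ_{k ≥ 1} ⌊n / p^k⌋. For p = 11, n = 766, the terms are:
  ⌊766/11^1⌋ = ⌊766/11⌋ = 69
  ⌊766/11^2⌋ = ⌊766/121⌋ = 6
(the next term ⌊766/11^3⌋ = 0, terminating the sum). Summing: v_11(766!) = 69 + 6 = 75.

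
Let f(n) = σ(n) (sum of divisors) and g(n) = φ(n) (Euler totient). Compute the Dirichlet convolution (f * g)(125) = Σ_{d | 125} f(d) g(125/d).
(σ * φ)(125) = 500

Divisors of 125: [1, 5, 25, 125]. For each d | 125:
  d = 1: σ(1) · φ(125/1) = 1 · 100 = 100
  d = 5: σ(5) · φ(125/5) = 6 · 20 = 120
  d = 25: σ(25) · φ(125/25) = 31 · 4 = 124
  d = 125: σ(125) · φ(125/125) = 156 · 1 = 156
Summing: (σ * φ)(125) = 100 + 120 + 124 + 156 = 500.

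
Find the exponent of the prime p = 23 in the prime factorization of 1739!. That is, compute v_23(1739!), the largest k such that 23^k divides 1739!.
v_23(1739!) = 78

Legendre's formula: v_p(n!) = Σ_{k ≥ 1} ⌊n / p^k⌋. For p = 23, n = 1739, the terms are:
  ⌊1739/23^1⌋ = ⌊1739/23⌋ = 75
  ⌊1739/23^2⌋ = ⌊1739/529⌋ = 3
(the next term ⌊1739/23^3⌋ = 0, terminating the sum). Summing: v_23(1739!) = 75 + 3 = 78.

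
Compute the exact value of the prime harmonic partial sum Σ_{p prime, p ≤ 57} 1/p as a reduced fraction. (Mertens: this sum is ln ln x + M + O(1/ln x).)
Σ 1/p = 54766551458687142251/32589158477190044730

π(57) = 16, so the primes ≤ 57 are [2, 3, 5, 7, 11, 13, 17, 19, 23, 29, 31, 37, 41, 43, 47, 53]. Summing 1/p over these primes: 54766551458687142251/32589158477190044730 ≈ 1.6805. Mertens estimate ln ln(57) + 0.2615 ≈ 1.6585.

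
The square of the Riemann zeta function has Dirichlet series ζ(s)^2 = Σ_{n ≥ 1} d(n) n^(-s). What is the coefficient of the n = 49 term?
d(49) = 3

ζ(s)^2 = (Σ 1/m^s)(Σ 1/k^s). The coefficient of 1/n^s in the product is the number of ordered pairs (m, k) with mk = n, which equals d(n). For n = 49, divisors are [1, 7, 49], so d(49) = 3.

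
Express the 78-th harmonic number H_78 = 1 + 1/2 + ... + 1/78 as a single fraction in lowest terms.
H_78 = 61462860623241058403302042280303/12441066073952429195098876987200

Direct summation: H_78 = 1 + 1/2 + ... + 1/78. The least common denominator is lcm(1, ..., 78) = 410555180440430163438262940577600; over this denominator the numerator is 410555180440430163438262940577600 + 205277590220215081719131470288800 + 136851726813476721146087646859200 + 102638795110107540859565735144400 + 82111036088086032687652588115520 + 68425863406738360573043823429600 + 58650740062918594776894705796800 + 51319397555053770429782867572200 + 45617242271158907048695882286400 + 41055518044043016343826294057760 + 37323198221857287585296630961600 + 34212931703369180286521911714800 + 31581167726186935649097149275200 + 29325370031459297388447352898400 + 27370345362695344229217529371840 + 25659698777526885214891433786100 + 24150304731790009614015467092800 + 22808621135579453524347941143200 + 21608167391601587549382260030400 + 20527759022021508171913147028880 + 19550246687639531592298235265600 + 18661599110928643792648315480800 + 17850225236540441888620127851200 + 17106465851684590143260955857400 + 16422207217617206537530517623104 + 15790583863093467824548574637600 + 15205747423719635682898627428800 + 14662685015729648694223676449200 + 14157075187601040118560791054400 + 13685172681347672114608764685920 + 13243715498078392368976223889600 + 12829849388763442607445716893050 + 12441066073952429195098876987200 + 12075152365895004807007733546400 + 11730148012583718955378941159360 + 11404310567789726762173970571600 + 11096085957849463876709809204800 + 10804083695800793774691130015200 + 10527055908728978549699049758400 + 10263879511010754085956573514440 + 10013540986351955205811291233600 + 9775123343819765796149117632800 + 9547794893963492172982859083200 + 9330799555464321896324157740400 + 9123448454231781409739176457280 + 8925112618270220944310063925600 + 8735216605115535392303466820800 + 8553232925842295071630477928700 + 8378677151845513539556386542400 + 8211103608808603268765258811552 + 8050101577263336538005155697600 + 7895291931546733912274287318800 + 7746324159253399310155904539200 + 7602873711859817841449313714400 + 7464639644371457517059326192320 + 7331342507864824347111838224600 + 7202722463867195849794086676800 + 7078537593800520059280395527200 + 6958562380346273956580727806400 + 6842586340673836057304382342960 + 6730412794105412515381359681600 + 6621857749039196184488111944800 + 6516748895879843864099411755200 + 6414924694381721303722858446525 + 6316233545237387129819429855040 + 6220533036976214597549438493600 + 6127689260304927812511387172800 + 6037576182947502403503866773200 + 5950075078846813962873375950400 + 5865074006291859477689470579680 + 5782467330146903710398069585600 + 5702155283894863381086985285800 + 5624043567677125526551547131200 + 5548042978924731938354904602400 + 5474069072539068845843505874368 + 5402041847900396887345565007600 + 5331885460265326797899518708800 + 5263527954364489274849524879200 = 2028274400566954927308967395249999, so H_78 = 2028274400566954927308967395249999/410555180440430163438262940577600; reducing by gcd(2028274400566954927308967395249999, 410555180440430163438262940577600) = 33 gives 61462860623241058403302042280303/12441066073952429195098876987200 ≈ 4.94032. (The PNT-adjacent estimate ln(78) + γ ≈ 4.93392 matches within O(1/n).)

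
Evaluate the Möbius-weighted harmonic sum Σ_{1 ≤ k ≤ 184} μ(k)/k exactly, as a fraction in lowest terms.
Σ μ(k)/k = -9343595117515137578604221545686714814220917855566318160407897740846266/899557715467591630453369012945614634379252921727391775909918599930435715

Values of μ(k) for 1 ≤ k ≤ 184: μ(1) = 1, μ(2) = -1, μ(3) = -1, μ(5) = -1, μ(6) = 1, μ(7) = -1, μ(10) = 1, μ(11) = -1, μ(13) = -1, μ(14) = 1, μ(15) = 1, μ(17) = -1, μ(19) = -1, μ(21) = 1, μ(22) = 1, μ(23) = -1, μ(26) = 1, μ(29) = -1, μ(30) = -1, μ(31) = -1, μ(33) = 1, μ(34) = 1, μ(35) = 1, μ(37) = -1, μ(38) = 1, μ(39) = 1, μ(41) = -1, μ(42) = -1, μ(43) = -1, μ(46) = 1, μ(47) = -1, μ(51) = 1, μ(53) = -1, μ(55) = 1, μ(57) = 1, μ(58) = 1, μ(59) = -1, μ(61) = -1, μ(62) = 1, μ(65) = 1, μ(66) = -1, μ(67) = -1, μ(69) = 1, μ(70) = -1, μ(71) = -1, μ(73) = -1, μ(74) = 1, μ(77) = 1, μ(78) = -1, μ(79) = -1, μ(82) = 1, μ(83) = -1, μ(85) = 1, μ(86) = 1, μ(87) = 1, μ(89) = -1, μ(91) = 1, μ(93) = 1, μ(94) = 1, μ(95) = 1, μ(97) = -1, μ(101) = -1, μ(102) = -1, μ(103) = -1, μ(105) = -1, μ(106) = 1, μ(107) = -1, μ(109) = -1, μ(110) = -1, μ(111) = 1, μ(113) = -1, μ(114) = -1, μ(115) = 1, μ(118) = 1, μ(119) = 1, μ(122) = 1, μ(123) = 1, μ(127) = -1, μ(129) = 1, μ(130) = -1, μ(131) = -1, μ(133) = 1, μ(134) = 1, μ(137) = -1, μ(138) = -1, μ(139) = -1, μ(141) = 1, μ(142) = 1, μ(143) = 1, μ(145) = 1, μ(146) = 1, μ(149) = -1, μ(151) = -1, μ(154) = -1, μ(155) = 1, μ(157) = -1, μ(158) = 1, μ(159) = 1, μ(161) = 1, μ(163) = -1, μ(165) = -1, μ(166) = 1, μ(167) = -1, μ(170) = -1, μ(173) = -1, μ(174) = -1, μ(177) = 1, μ(178) = 1, μ(179) = -1, μ(181) = -1, μ(182) = -1, μ(183) = 1, with μ = 0 on non-squarefree integers. Summing μ(k)/k for k where μ(k) ≠ 0 gives -9343595117515137578604221545686714814220917855566318160407897740846266/899557715467591630453369012945614634379252921727391775909918599930435715 ≈ -0.0104. (PNT ⟺ this sum → 0 as n → ∞.)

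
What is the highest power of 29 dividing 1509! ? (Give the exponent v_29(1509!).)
v_29(1509!) = 53

Legendre's formula: v_p(n!) = Σ_{k ≥ 1} ⌊n / p^k⌋. For p = 29, n = 1509, the terms are:
  ⌊1509/29^1⌋ = ⌊1509/29⌋ = 52
  ⌊1509/29^2⌋ = ⌊1509/841⌋ = 1
(the next term ⌊1509/29^3⌋ = 0, terminating the sum). Summing: v_29(1509!) = 52 + 1 = 53.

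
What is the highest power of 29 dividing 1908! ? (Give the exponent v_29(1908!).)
v_29(1908!) = 67

Legendre's formula: v_p(n!) = Σ_{k ≥ 1} ⌊n / p^k⌋. For p = 29, n = 1908, the terms are:
  ⌊1908/29^1⌋ = ⌊1908/29⌋ = 65
  ⌊1908/29^2⌋ = ⌊1908/841⌋ = 2
(the next term ⌊1908/29^3⌋ = 0, terminating the sum). Summing: v_29(1908!) = 65 + 2 = 67.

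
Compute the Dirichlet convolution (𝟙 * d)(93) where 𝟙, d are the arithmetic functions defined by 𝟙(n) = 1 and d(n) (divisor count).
(𝟙 * d)(93) = 9

Divisors of 93: [1, 3, 31, 93]. For each d | 93:
  d = 1: 𝟙(1) · d(93/1) = 1 · 4 = 4
  d = 3: 𝟙(3) · d(93/3) = 1 · 2 = 2
  d = 31: 𝟙(31) · d(93/31) = 1 · 2 = 2
  d = 93: 𝟙(93) · d(93/93) = 1 · 1 = 1
Summing: (𝟙 * d)(93) = 4 + 2 + 2 + 1 = 9.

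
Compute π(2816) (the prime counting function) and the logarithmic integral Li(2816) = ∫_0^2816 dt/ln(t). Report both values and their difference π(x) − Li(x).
π(2816) = 409;  Li(2816) ≈ 419.69;  π(x) − Li(x) ≈ -10.69.

Direct count of primes ≤ 2816 gives π(2816) = 409. Numerical evaluation of the logarithmic integral gives Li(2816) ≈ 419.69. The difference π(x) − Li(x) ≈ -10.69 is typically negative for small/moderate x (Li(x) overestimates), though Littlewood's theorem shows this sign changes infinitely often.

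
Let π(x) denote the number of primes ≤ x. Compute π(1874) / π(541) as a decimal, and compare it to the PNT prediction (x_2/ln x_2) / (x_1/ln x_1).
π(1874)/π(541) = 287/100 ≈ 2.8700;  PNT prediction ≈ 2.8929.

π(541) = 100 and π(1874) = 287, so π(1874)/π(541) ≈ 2.8700. The PNT-predicted ratio is (1874/ln(1874)) / (541/ln(541)) ≈ 2.8929. The two agree to within a few percent, as expected.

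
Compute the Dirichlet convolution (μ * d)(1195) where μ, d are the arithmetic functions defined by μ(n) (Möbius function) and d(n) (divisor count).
(μ * d)(1195) = 1

Divisors of 1195: [1, 5, 239, 1195]. For each d | 1195:
  d = 1: μ(1) · d(1195/1) = 1 · 4 = 4
  d = 5: μ(5) · d(1195/5) = -1 · 2 = -2
  d = 239: μ(239) · d(1195/239) = -1 · 2 = -2
  d = 1195: μ(1195) · d(1195/1195) = 1 · 1 = 1
Summing: (μ * d)(1195) = 4 + -2 + -2 + 1 = 1.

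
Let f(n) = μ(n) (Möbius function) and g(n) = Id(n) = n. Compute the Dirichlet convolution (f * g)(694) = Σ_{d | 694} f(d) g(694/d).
(μ * Id)(694) = 346

Divisors of 694: [1, 2, 347, 694]. For each d | 694:
  d = 1: μ(1) · Id(694/1) = 1 · 694 = 694
  d = 2: μ(2) · Id(694/2) = -1 · 347 = -347
  d = 347: μ(347) · Id(694/347) = -1 · 2 = -2
  d = 694: μ(694) · Id(694/694) = 1 · 1 = 1
Summing: (μ * Id)(694) = 694 + -347 + -2 + 1 = 346.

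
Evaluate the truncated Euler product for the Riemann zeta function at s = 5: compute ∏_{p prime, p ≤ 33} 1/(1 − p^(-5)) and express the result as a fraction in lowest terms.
∏ = 1910589921595024369341325427716514697147265/1842548811291065574051999987500114856101888

The primes p ≤ 33 are [2, 3, 5, 7, 11, 13, 17, 19, 23, 29, 31]. For each prime, (1 − 1/p^5)^(-1) = p^5 / (p^5 − 1). The product is (1 − 1/2^5)^(-1), (1 − 1/3^5)^(-1), (1 − 1/5^5)^(-1), (1 − 1/7^5)^(-1), (1 − 1/11^5)^(-1), (1 − 1/13^5)^(-1), (1 − 1/17^5)^(-1), (1 − 1/19^5)^(-1), (1 − 1/23^5)^(-1), (1 − 1/29^5)^(-1), (1 − 1/31^5)^(-1) = ∏ p^5 / (p^5 − 1) = 1910589921595024369341325427716514697147265/1842548811291065574051999987500114856101888.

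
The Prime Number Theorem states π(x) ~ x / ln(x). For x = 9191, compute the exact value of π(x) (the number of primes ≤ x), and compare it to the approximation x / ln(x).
π(9191) = 1139;  x/ln(x) ≈ 1007.12;  relative error ≈ 11.58%.

Directly count primes up to 9191: π(9191) = 1139. The PNT approximation gives 9191/ln(9191) ≈ 9191/9.12598 ≈ 1007.12. Relative error (π(x) − x/ln(x)) / π(x) ≈ 11.58%; the approximation is known to undercount slightly (Li(x) is a better estimate).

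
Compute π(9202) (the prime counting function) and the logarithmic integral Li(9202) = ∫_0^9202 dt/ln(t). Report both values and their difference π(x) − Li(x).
π(9202) = 1140;  Li(9202) ≈ 1159.11;  π(x) − Li(x) ≈ -19.11.

Direct count of primes ≤ 9202 gives π(9202) = 1140. Numerical evaluation of the logarithmic integral gives Li(9202) ≈ 1159.11. The difference π(x) − Li(x) ≈ -19.11 is typically negative for small/moderate x (Li(x) overestimates), though Littlewood's theorem shows this sign changes infinitely often.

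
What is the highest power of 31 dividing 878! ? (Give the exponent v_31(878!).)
v_31(878!) = 28

Legendre's formula: v_p(n!) = Σ_{k ≥ 1} ⌊n / p^k⌋. For p = 31, n = 878, the terms are:
  ⌊878/31^1⌋ = ⌊878/31⌋ = 28
(the next term ⌊878/31^2⌋ = 0, terminating the sum). Summing: v_31(878!) = 28 = 28.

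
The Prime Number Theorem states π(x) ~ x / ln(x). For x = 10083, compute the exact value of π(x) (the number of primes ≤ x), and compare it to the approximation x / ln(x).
π(10083) = 1237;  x/ln(x) ≈ 1093.77;  relative error ≈ 11.58%.

Directly count primes up to 10083: π(10083) = 1237. The PNT approximation gives 10083/ln(10083) ≈ 10083/9.21861 ≈ 1093.77. Relative error (π(x) − x/ln(x)) / π(x) ≈ 11.58%; the approximation is known to undercount slightly (Li(x) is a better estimate).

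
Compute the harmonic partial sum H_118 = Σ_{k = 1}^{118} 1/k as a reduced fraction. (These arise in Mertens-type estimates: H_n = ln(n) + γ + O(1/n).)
H_118 = 93018884434841482250701215017315081260434614082769/17379782769567790172972927968296006432665936992320

Direct summation: H_118 = 1 + 1/2 + ... + 1/118. The least common denominator is lcm(1, ..., 118) = 955888052326228459513511038256280353796626534577600; over this denominator the numerator is 955888052326228459513511038256280353796626534577600 + 477944026163114229756755519128140176898313267288800 + 318629350775409486504503679418760117932208844859200 + 238972013081557114878377759564070088449156633644400 + 191177610465245691902702207651256070759325306915520 + 159314675387704743252251839709380058966104422429600 + 136555436046604065644787291179468621970946647796800 + 119486006540778557439188879782035044224578316822200 + 106209783591803162168167893139586705977402948286400 + 95588805232622845951351103825628035379662653457760 + 86898913847838950864864639841480032163329684961600 + 79657337693852371626125919854690029483052211214800 + 73529850178940650731808541404329257984355887275200 + 68277718023302032822393645589734310985473323898400 + 63725870155081897300900735883752023586441768971840 + 59743003270389278719594439891017522112289158411100 + 56228708960366379971383002250369432576272149092800 + 53104891795901581084083946569793352988701474143200 + 50309897490854129448079528329277913357717186030400 + 47794402616311422975675551912814017689831326728880 + 45518478682201355214929097059822873990315549265600 + 43449456923919475432432319920740016081664842480800 + 41560350101140367804935262532881754512896805851200 + 39828668846926185813062959927345014741526105607400 + 38235522093049138380540441530251214151865061383104 + 36764925089470325365904270702164628992177943637600 + 35403261197267720722722631046528901992467649428800 + 34138859011651016411196822794867155492736661949200 + 32961656976766498603914173732975184613676777054400 + 31862935077540948650450367941876011793220884485920 + 30835098462136401919790678653428398509568597889600 + 29871501635194639359797219945508761056144579205550 + 28966304615946316954954879947160010721109894987200 + 28114354480183189985691501125184716288136074546400 + 27311087209320813128957458235893724394189329559360 + 26552445897950790542041973284896676494350737071600 + 25834812225033201608473271304223793345854771204800 + 25154948745427064724039764164638956678858593015200 + 24509950059646883577269513801443085994785295758400 + 23897201308155711487837775956407008844915663364440 + 23314342739664108768622220445275130580405525233600 + 22759239341100677607464548529911436995157774632800 + 22229954705261126965430489261773961716200617083200 + 21724728461959737716216159960370008040832421240400 + 21241956718360632433633578627917341195480589657280 + 20780175050570183902467631266440877256448402925600 + 20338043666515499138585341239495326676523968820800 + 19914334423463092906531479963672507370763052803700 + 19507919435229152234969613025638374567278092542400 + 19117761046524569190270220765125607075932530691552 + 18742902986788793323794334083456477525424049697600 + 18382462544735162682952135351082314496088971818800 + 18035623628796763387047378080307176486728802539200 + 17701630598633860361361315523264450996233824714400 + 17379782769567790172972927968296006432665936992320 + 17069429505825508205598411397433577746368330974600 + 16769965830284709816026509443092637785905728676800 + 16480828488383249301957086866487592306838388527200 + 16201492412308956940906966750106446674519093806400 + 15931467538770474325225183970938005896610442242960 + 15670295939774237041205098987807874652403713681600 + 15417549231068200959895339326714199254784298944800 + 15172826227400451738309699019940957996771849755200 + 14935750817597319679898609972754380528072289602775 + 14705970035788130146361708280865851596871177455040 + 14483152307973158477477439973580005360554947493600 + 14266985855615350141992702063526572444725769172800 + 14057177240091594992845750562592358144068037273200 + 13853450033713455934978420844293918170965601950400 + 13655543604660406564478729117946862197094664779680 + 13463212004594767035401563919102540194318683585600 + 13276222948975395271020986642448338247175368535800 + 13094356881181211774157685455565484298583925131200 + 12917406112516600804236635652111896672927385602400 + 12745174031016379460180147176750404717288353794368 + 12577474372713532362019882082319478339429296507600 + 12414130549691278694980662834497147451904240708800 + 12254975029823441788634756900721542997392647879200 + 12099848763623145057133051117168105744261095374400 + 11948600654077855743918887978203504422457831682220 + 11801087065755906907574210348842967330822549809600 + 11657171369832054384311110222637565290202762616800 + 11516723522002752524259169135617835587911163067200 + 11379619670550338803732274264955718497578887316400 + 11245741792073275994276600450073886515254429818560 + 11114977352630563482715244630886980858100308541600 + 10987218992255499534638057910991728204558925684800 + 10862364230979868858108079980185004020416210620200 + 10740315194676724264196753238834610716816028478400 + 10620978359180316216816789313958670597740294828640 + 10504264311277235818829791629189893997765126753600 + 10390087525285091951233815633220438628224201462800 + 10278366154045467306596892884476132836522865963200 + 10169021833257749569292670619747663338261984410400 + 10061979498170825889615905665855582671543437206080 + 9957167211731546453265739981836253685381526401850 + 9854516003363179994984649878930725296872438500800 + 9753959717614576117484806512819187283639046271200 + 9655434871982105651651626649053336907036631662400 + 9558880523262284595135110382562803537966265345776 + 9464238141843846133797138992636439146501252817600 + 9371451493394396661897167041728238762712024848800 + 9280466527439111257412728526760003434918704219200 + 9191231272367581341476067675541157248044485909400 + 9103695736440271042985819411964574798063109853120 + 9017811814398381693523689040153588243364401269600 + 8933533199310546350593561105198881811183425556800 + 8850815299316930180680657761632225498116912357200 + 8769615158956224399206523286754865631161711326400 + 8689891384783895086486463984148003216332968496160 + 8611604075011067202824423768074597781951590401600 + 8534714752912754102799205698716788873184165487300 + 8459186303771933270031071135011330564571916235200 + 8384982915142354908013254721546318892952864338400 + 8312070020228073560987052506576350902579361170240 + 8240414244191624650978543433243796153419194263600 + 8169983353215627859089837933814361998261765252800 + 8100746206154478470453483375053223337259546903200 = 5116038643916281523788566825952329469323903774552295, so H_118 = 5116038643916281523788566825952329469323903774552295/955888052326228459513511038256280353796626534577600; reducing by gcd(5116038643916281523788566825952329469323903774552295, 955888052326228459513511038256280353796626534577600) = 55 gives 93018884434841482250701215017315081260434614082769/17379782769567790172972927968296006432665936992320 ≈ 5.35213. (The PNT-adjacent estimate ln(118) + γ ≈ 5.34790 matches within O(1/n).)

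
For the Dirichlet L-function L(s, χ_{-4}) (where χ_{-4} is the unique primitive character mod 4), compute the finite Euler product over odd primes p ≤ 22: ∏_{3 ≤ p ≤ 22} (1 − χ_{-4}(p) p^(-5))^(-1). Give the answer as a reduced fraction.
∏ = 8959395755957897476417566375/8993950909687588250159808512

The odd primes p ≤ 22 are [3, 5, 7, 11, 13, 17, 19]. For each, χ(p) = 1 if p ≡ 1 mod 4, χ(p) = −1 if p ≡ 3 mod 4. Taking (1 − χ(p)/p^5)^(-1) = p^5/(p^5 − χ(p)): (1 − (-1)/3^5)^(-1) · (1 − (1)/5^5)^(-1) · (1 − (-1)/7^5)^(-1) · (1 − (-1)/11^5)^(-1) · (1 − (1)/13^5)^(-1) · (1 − (1)/17^5)^(-1) · (1 − (-1)/19^5)^(-1) = 8959395755957897476417566375/8993950909687588250159808512.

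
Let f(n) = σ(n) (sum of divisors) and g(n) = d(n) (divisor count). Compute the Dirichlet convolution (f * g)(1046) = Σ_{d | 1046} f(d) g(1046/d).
(σ * d)(1046) = 2630

Divisors of 1046: [1, 2, 523, 1046]. For each d | 1046:
  d = 1: σ(1) · d(1046/1) = 1 · 4 = 4
  d = 2: σ(2) · d(1046/2) = 3 · 2 = 6
  d = 523: σ(523) · d(1046/523) = 524 · 2 = 1048
  d = 1046: σ(1046) · d(1046/1046) = 1572 · 1 = 1572
Summing: (σ * d)(1046) = 4 + 6 + 1048 + 1572 = 2630.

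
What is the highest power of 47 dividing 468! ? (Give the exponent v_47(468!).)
v_47(468!) = 9

Legendre's formula: v_p(n!) = Σ_{k ≥ 1} ⌊n / p^k⌋. For p = 47, n = 468, the terms are:
  ⌊468/47^1⌋ = ⌊468/47⌋ = 9
(the next term ⌊468/47^2⌋ = 0, terminating the sum). Summing: v_47(468!) = 9 = 9.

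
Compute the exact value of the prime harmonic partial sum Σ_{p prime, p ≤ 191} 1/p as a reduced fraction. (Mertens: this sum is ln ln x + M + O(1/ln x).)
Σ 1/p = 1993491118321872720749042237885450777194444627325999952379378899379116158063/1030893141925860008499560888835674370998623848299590975192766715520279329390

π(191) = 43, so the primes ≤ 191 are [2, 3, 5, 7, 11, 13, 17, 19, 23, 29, 31, 37, 41, 43, 47, 53, 59, 61, 67, 71, 73, 79, 83, 89, 97, 101, 103, 107, 109, 113, 127, 131, 137, 139, 149, 151, 157, 163, 167, 173, 179, 181, 191]. Summing 1/p over these primes: 1993491118321872720749042237885450777194444627325999952379378899379116158063/1030893141925860008499560888835674370998623848299590975192766715520279329390 ≈ 1.9338. Mertens estimate ln ln(191) + 0.2615 ≈ 1.9202.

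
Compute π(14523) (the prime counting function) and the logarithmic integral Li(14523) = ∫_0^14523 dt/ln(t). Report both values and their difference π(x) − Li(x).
π(14523) = 1700;  Li(14523) ≈ 1726.94;  π(x) − Li(x) ≈ -26.94.

Direct count of primes ≤ 14523 gives π(14523) = 1700. Numerical evaluation of the logarithmic integral gives Li(14523) ≈ 1726.94. The difference π(x) − Li(x) ≈ -26.94 is typically negative for small/moderate x (Li(x) overestimates), though Littlewood's theorem shows this sign changes infinitely often.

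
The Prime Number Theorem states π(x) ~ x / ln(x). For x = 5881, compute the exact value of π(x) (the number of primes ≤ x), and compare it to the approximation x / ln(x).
π(5881) = 775;  x/ln(x) ≈ 677.57;  relative error ≈ 12.57%.

Directly count primes up to 5881: π(5881) = 775. The PNT approximation gives 5881/ln(5881) ≈ 5881/8.67948 ≈ 677.57. Relative error (π(x) − x/ln(x)) / π(x) ≈ 12.57%; the approximation is known to undercount slightly (Li(x) is a better estimate).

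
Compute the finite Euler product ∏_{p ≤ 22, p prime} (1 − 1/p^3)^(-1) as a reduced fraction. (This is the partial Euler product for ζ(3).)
∏ = 3674541645775/3057655868928

The primes p ≤ 22 are [2, 3, 5, 7, 11, 13, 17, 19]. For each prime, (1 − 1/p^3)^(-1) = p^3 / (p^3 − 1). The product is (1 − 1/2^3)^(-1), (1 − 1/3^3)^(-1), (1 − 1/5^3)^(-1), (1 − 1/7^3)^(-1), (1 − 1/11^3)^(-1), (1 − 1/13^3)^(-1), (1 − 1/17^3)^(-1), (1 − 1/19^3)^(-1) = ∏ p^3 / (p^3 − 1) = 3674541645775/3057655868928.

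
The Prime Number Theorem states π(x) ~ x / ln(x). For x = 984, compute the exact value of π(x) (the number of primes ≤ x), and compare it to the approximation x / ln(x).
π(984) = 166;  x/ln(x) ≈ 142.78;  relative error ≈ 13.99%.

Directly count primes up to 984: π(984) = 166. The PNT approximation gives 984/ln(984) ≈ 984/6.89163 ≈ 142.78. Relative error (π(x) − x/ln(x)) / π(x) ≈ 13.99%; the approximation is known to undercount slightly (Li(x) is a better estimate).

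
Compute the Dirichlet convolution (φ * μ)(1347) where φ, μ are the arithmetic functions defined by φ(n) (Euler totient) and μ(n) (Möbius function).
(φ * μ)(1347) = 447

Divisors of 1347: [1, 3, 449, 1347]. For each d | 1347:
  d = 1: φ(1) · μ(1347/1) = 1 · 1 = 1
  d = 3: φ(3) · μ(1347/3) = 2 · -1 = -2
  d = 449: φ(449) · μ(1347/449) = 448 · -1 = -448
  d = 1347: φ(1347) · μ(1347/1347) = 896 · 1 = 896
Summing: (φ * μ)(1347) = 1 + -2 + -448 + 896 = 447.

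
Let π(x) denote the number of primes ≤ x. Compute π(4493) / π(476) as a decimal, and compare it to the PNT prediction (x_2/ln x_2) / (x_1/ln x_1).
π(4493)/π(476) = 610/91 ≈ 6.7033;  PNT prediction ≈ 6.9196.

π(476) = 91 and π(4493) = 610, so π(4493)/π(476) ≈ 6.7033. The PNT-predicted ratio is (4493/ln(4493)) / (476/ln(476)) ≈ 6.9196. The two agree to within a few percent, as expected.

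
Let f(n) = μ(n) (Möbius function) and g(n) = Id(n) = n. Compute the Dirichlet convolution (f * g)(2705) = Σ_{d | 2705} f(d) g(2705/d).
(μ * Id)(2705) = 2160

Divisors of 2705: [1, 5, 541, 2705]. For each d | 2705:
  d = 1: μ(1) · Id(2705/1) = 1 · 2705 = 2705
  d = 5: μ(5) · Id(2705/5) = -1 · 541 = -541
  d = 541: μ(541) · Id(2705/541) = -1 · 5 = -5
  d = 2705: μ(2705) · Id(2705/2705) = 1 · 1 = 1
Summing: (μ * Id)(2705) = 2705 + -541 + -5 + 1 = 2160.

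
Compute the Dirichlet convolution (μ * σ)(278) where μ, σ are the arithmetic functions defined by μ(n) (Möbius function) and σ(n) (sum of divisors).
(μ * σ)(278) = 278

Divisors of 278: [1, 2, 139, 278]. For each d | 278:
  d = 1: μ(1) · σ(278/1) = 1 · 420 = 420
  d = 2: μ(2) · σ(278/2) = -1 · 140 = -140
  d = 139: μ(139) · σ(278/139) = -1 · 3 = -3
  d = 278: μ(278) · σ(278/278) = 1 · 1 = 1
Summing: (μ * σ)(278) = 420 + -140 + -3 + 1 = 278.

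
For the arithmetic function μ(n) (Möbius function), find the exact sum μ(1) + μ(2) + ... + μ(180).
Σ_{n ≤ 180} μ(n) = -3

Compute μ(n) for each 1 ≤ n ≤ 180: μ(1) = 1, μ(2) = -1, μ(3) = -1, μ(4) = 0, μ(5) = -1, μ(6) = 1, μ(7) = -1, μ(8) = 0, μ(9) = 0, μ(10) = 1, μ(11) = -1, μ(12) = 0, μ(13) = -1, μ(14) = 1, μ(15) = 1, μ(16) = 0, μ(17) = -1, μ(18) = 0, μ(19) = -1, μ(20) = 0, μ(21) = 1, μ(22) = 1, μ(23) = -1, μ(24) = 0, μ(25) = 0, μ(26) = 1, μ(27) = 0, μ(28) = 0, μ(29) = -1, μ(30) = -1, μ(31) = -1, μ(32) = 0, μ(33) = 1, μ(34) = 1, μ(35) = 1, μ(36) = 0, μ(37) = -1, μ(38) = 1, μ(39) = 1, μ(40) = 0, μ(41) = -1, μ(42) = -1, μ(43) = -1, μ(44) = 0, μ(45) = 0, μ(46) = 1, μ(47) = -1, μ(48) = 0, μ(49) = 0, μ(50) = 0, μ(51) = 1, μ(52) = 0, μ(53) = -1, μ(54) = 0, μ(55) = 1, μ(56) = 0, μ(57) = 1, μ(58) = 1, μ(59) = -1, μ(60) = 0, μ(61) = -1, μ(62) = 1, μ(63) = 0, μ(64) = 0, μ(65) = 1, μ(66) = -1, μ(67) = -1, μ(68) = 0, μ(69) = 1, μ(70) = -1, μ(71) = -1, μ(72) = 0, μ(73) = -1, μ(74) = 1, μ(75) = 0, μ(76) = 0, μ(77) = 1, μ(78) = -1, μ(79) = -1, μ(80) = 0, μ(81) = 0, μ(82) = 1, μ(83) = -1, μ(84) = 0, μ(85) = 1, μ(86) = 1, μ(87) = 1, μ(88) = 0, μ(89) = -1, μ(90) = 0, μ(91) = 1, μ(92) = 0, μ(93) = 1, μ(94) = 1, μ(95) = 1, μ(96) = 0, μ(97) = -1, μ(98) = 0, μ(99) = 0, μ(100) = 0, μ(101) = -1, μ(102) = -1, μ(103) = -1, μ(104) = 0, μ(105) = -1, μ(106) = 1, μ(107) = -1, μ(108) = 0, μ(109) = -1, μ(110) = -1, μ(111) = 1, μ(112) = 0, μ(113) = -1, μ(114) = -1, μ(115) = 1, μ(116) = 0, μ(117) = 0, μ(118) = 1, μ(119) = 1, μ(120) = 0, μ(121) = 0, μ(122) = 1, μ(123) = 1, μ(124) = 0, μ(125) = 0, μ(126) = 0, μ(127) = -1, μ(128) = 0, μ(129) = 1, μ(130) = -1, μ(131) = -1, μ(132) = 0, μ(133) = 1, μ(134) = 1, μ(135) = 0, μ(136) = 0, μ(137) = -1, μ(138) = -1, μ(139) = -1, μ(140) = 0, μ(141) = 1, μ(142) = 1, μ(143) = 1, μ(144) = 0, μ(145) = 1, μ(146) = 1, μ(147) = 0, μ(148) = 0, μ(149) = -1, μ(150) = 0, μ(151) = -1, μ(152) = 0, μ(153) = 0, μ(154) = -1, μ(155) = 1, μ(156) = 0, μ(157) = -1, μ(158) = 1, μ(159) = 1, μ(160) = 0, μ(161) = 1, μ(162) = 0, μ(163) = -1, μ(164) = 0, μ(165) = -1, μ(166) = 1, μ(167) = -1, μ(168) = 0, μ(169) = 0, μ(170) = -1, μ(171) = 0, μ(172) = 0, μ(173) = -1, μ(174) = -1, μ(175) = 0, μ(176) = 0, μ(177) = 1, μ(178) = 1, μ(179) = -1, μ(180) = 0. Summing all 180 values: -3. (Mertens function M(x) = Σ_{n ≤ x} μ(n); on average M(x) should be small (PNT ⟺ M(x) = o(x)).)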